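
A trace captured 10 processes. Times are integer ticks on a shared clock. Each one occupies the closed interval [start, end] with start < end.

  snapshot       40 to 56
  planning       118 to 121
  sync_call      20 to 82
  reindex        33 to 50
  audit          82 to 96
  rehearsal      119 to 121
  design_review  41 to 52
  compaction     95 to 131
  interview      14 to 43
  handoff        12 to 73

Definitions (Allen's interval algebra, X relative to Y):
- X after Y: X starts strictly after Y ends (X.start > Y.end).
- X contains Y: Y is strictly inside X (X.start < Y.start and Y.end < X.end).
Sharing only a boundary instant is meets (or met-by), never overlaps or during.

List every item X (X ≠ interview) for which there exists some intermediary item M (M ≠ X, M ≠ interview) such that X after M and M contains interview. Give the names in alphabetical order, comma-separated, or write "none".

Target interview = [14, 43].
Intermediaries M with M contains interview: handoff.
Via handoff — items with X after handoff: audit, compaction, planning, rehearsal.
Union: audit, compaction, planning, rehearsal.

audit, compaction, planning, rehearsal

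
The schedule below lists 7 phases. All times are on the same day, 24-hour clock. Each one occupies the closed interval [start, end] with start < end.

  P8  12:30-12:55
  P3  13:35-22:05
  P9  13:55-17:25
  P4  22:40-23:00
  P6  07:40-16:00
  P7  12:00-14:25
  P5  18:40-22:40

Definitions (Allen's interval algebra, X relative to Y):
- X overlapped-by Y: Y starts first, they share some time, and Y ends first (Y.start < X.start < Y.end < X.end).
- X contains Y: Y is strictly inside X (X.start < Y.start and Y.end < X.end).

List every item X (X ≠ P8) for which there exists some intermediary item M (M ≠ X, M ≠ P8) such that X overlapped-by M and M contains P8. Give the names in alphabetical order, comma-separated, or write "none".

Target P8 = [12:30, 12:55].
Intermediaries M with M contains P8: P6, P7.
Via P6 — items with X overlapped-by P6: P3, P9.
Via P7 — items with X overlapped-by P7: P3, P9.
Union: P3, P9.

P3, P9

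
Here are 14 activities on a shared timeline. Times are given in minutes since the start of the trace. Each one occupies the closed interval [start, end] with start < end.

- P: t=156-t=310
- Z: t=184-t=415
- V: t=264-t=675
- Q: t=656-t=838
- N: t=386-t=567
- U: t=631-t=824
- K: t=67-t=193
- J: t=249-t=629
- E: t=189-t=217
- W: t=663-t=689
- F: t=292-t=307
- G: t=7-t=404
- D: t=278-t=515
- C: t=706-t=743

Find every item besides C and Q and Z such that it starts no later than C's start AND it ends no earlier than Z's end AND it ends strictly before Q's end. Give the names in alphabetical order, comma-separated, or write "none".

D, J, N, U, V, W

Conditions: its start is no later than C's start (X.start <= t=706) AND its end is no earlier than Z's end (X.end >= t=415) AND its end is strictly before Q's end (X.end < t=838).
D: start t=278 <= t=706? ✓; end t=515 >= t=415? ✓; end t=515 < t=838? ✓ → yes.
E: start t=189 <= t=706? ✓; end t=217 >= t=415? ✗; end t=217 < t=838? ✓ → no.
F: start t=292 <= t=706? ✓; end t=307 >= t=415? ✗; end t=307 < t=838? ✓ → no.
G: start t=7 <= t=706? ✓; end t=404 >= t=415? ✗; end t=404 < t=838? ✓ → no.
J: start t=249 <= t=706? ✓; end t=629 >= t=415? ✓; end t=629 < t=838? ✓ → yes.
K: start t=67 <= t=706? ✓; end t=193 >= t=415? ✗; end t=193 < t=838? ✓ → no.
N: start t=386 <= t=706? ✓; end t=567 >= t=415? ✓; end t=567 < t=838? ✓ → yes.
P: start t=156 <= t=706? ✓; end t=310 >= t=415? ✗; end t=310 < t=838? ✓ → no.
U: start t=631 <= t=706? ✓; end t=824 >= t=415? ✓; end t=824 < t=838? ✓ → yes.
V: start t=264 <= t=706? ✓; end t=675 >= t=415? ✓; end t=675 < t=838? ✓ → yes.
W: start t=663 <= t=706? ✓; end t=689 >= t=415? ✓; end t=689 < t=838? ✓ → yes.
Result: D, J, N, U, V, W.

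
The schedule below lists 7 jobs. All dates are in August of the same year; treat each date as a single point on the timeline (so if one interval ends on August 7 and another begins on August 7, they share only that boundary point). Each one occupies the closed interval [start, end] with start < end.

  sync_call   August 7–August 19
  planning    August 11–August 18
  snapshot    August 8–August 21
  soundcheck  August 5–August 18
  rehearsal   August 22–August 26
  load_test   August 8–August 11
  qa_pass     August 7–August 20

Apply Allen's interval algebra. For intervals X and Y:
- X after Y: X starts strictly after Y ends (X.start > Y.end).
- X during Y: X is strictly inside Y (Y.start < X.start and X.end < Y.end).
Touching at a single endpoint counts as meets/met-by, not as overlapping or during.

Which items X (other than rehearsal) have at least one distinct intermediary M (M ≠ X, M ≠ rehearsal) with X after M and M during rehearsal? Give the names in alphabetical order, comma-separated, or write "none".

Target rehearsal = [August 22, August 26].
Intermediaries M with M during rehearsal: none.
Union: none.

none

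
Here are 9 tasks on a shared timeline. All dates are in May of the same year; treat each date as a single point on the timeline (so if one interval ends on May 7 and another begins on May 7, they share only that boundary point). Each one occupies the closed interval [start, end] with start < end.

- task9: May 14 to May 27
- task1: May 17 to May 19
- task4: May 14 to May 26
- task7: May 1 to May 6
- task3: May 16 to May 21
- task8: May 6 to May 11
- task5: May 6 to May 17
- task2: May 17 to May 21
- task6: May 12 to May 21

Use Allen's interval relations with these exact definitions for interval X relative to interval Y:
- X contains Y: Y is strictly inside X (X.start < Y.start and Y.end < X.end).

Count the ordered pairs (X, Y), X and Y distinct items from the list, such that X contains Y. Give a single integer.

8

Checking all 72 ordered pairs for relation 'contains'; matching pairs in alphabetical order:
(task3, task1): task3 contains task1 ✓
(task4, task1): task4 contains task1 ✓
(task4, task2): task4 contains task2 ✓
(task4, task3): task4 contains task3 ✓
(task6, task1): task6 contains task1 ✓
(task9, task1): task9 contains task1 ✓
(task9, task2): task9 contains task2 ✓
(task9, task3): task9 contains task3 ✓
Count: 8.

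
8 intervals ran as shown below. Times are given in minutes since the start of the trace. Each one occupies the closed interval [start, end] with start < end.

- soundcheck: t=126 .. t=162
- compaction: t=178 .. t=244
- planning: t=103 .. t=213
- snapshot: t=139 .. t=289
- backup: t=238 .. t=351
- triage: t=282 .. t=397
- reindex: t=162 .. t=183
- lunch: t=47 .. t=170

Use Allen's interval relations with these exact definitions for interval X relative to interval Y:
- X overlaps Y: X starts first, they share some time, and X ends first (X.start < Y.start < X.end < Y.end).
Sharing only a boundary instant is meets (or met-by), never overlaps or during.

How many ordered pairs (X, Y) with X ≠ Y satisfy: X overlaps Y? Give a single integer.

Checking all 56 ordered pairs for relation 'overlaps'; matching pairs in alphabetical order:
(backup, triage): backup overlaps triage ✓
(compaction, backup): compaction overlaps backup ✓
(lunch, planning): lunch overlaps planning ✓
(lunch, reindex): lunch overlaps reindex ✓
(lunch, snapshot): lunch overlaps snapshot ✓
(planning, compaction): planning overlaps compaction ✓
(planning, snapshot): planning overlaps snapshot ✓
(reindex, compaction): reindex overlaps compaction ✓
(snapshot, backup): snapshot overlaps backup ✓
(snapshot, triage): snapshot overlaps triage ✓
(soundcheck, snapshot): soundcheck overlaps snapshot ✓
Count: 11.

11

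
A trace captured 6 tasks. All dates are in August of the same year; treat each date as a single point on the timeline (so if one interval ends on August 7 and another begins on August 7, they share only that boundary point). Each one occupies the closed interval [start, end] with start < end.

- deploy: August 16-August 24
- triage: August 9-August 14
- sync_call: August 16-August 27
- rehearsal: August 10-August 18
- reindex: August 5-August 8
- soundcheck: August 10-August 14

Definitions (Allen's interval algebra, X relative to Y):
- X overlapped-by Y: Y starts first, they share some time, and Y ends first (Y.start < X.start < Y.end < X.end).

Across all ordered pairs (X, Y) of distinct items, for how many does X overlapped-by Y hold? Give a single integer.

Checking all 30 ordered pairs for relation 'overlapped-by'; matching pairs in alphabetical order:
(deploy, rehearsal): deploy overlapped-by rehearsal ✓
(rehearsal, triage): rehearsal overlapped-by triage ✓
(sync_call, rehearsal): sync_call overlapped-by rehearsal ✓
Count: 3.

3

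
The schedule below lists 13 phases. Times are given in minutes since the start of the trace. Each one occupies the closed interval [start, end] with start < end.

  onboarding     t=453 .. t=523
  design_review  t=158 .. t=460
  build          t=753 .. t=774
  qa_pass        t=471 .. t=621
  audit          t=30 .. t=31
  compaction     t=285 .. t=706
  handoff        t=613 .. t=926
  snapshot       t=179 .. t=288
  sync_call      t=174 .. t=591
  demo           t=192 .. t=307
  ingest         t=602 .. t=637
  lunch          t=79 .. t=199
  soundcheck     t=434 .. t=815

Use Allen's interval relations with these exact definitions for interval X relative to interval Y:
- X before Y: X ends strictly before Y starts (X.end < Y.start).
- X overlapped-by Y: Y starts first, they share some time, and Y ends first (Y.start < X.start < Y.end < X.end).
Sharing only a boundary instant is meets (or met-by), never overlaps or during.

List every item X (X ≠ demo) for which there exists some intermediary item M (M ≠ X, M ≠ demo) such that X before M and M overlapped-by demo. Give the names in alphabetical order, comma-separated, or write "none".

Target demo = [t=192, t=307].
Intermediaries M with M overlapped-by demo: compaction.
Via compaction — items with X before compaction: audit, lunch.
Union: audit, lunch.

audit, lunch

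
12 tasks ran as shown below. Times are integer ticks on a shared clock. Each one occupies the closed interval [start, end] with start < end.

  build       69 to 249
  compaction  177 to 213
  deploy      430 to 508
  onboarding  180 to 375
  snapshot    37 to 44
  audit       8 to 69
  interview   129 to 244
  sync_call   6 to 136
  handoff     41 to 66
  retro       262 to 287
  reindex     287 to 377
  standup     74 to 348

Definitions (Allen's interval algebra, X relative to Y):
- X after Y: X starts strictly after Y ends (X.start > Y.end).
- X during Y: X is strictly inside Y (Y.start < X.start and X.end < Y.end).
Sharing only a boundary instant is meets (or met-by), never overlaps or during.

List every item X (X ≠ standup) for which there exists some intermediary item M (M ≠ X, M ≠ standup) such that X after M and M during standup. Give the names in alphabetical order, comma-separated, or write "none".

Target standup = [74, 348].
Intermediaries M with M during standup: compaction, interview, retro.
Via compaction — items with X after compaction: deploy, reindex, retro.
Via interview — items with X after interview: deploy, reindex, retro.
Via retro — items with X after retro: deploy.
Union: deploy, reindex, retro.

deploy, reindex, retro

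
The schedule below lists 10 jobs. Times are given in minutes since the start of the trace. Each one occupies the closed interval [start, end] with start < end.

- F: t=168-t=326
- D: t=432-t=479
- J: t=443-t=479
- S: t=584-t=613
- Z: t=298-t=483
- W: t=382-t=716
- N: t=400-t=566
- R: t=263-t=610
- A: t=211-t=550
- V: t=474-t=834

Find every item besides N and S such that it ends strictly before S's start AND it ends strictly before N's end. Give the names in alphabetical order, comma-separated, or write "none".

A, D, F, J, Z

Conditions: its end is strictly before S's start (X.end < t=584) AND its end is strictly before N's end (X.end < t=566).
A: end t=550 < t=584? ✓; end t=550 < t=566? ✓ → yes.
D: end t=479 < t=584? ✓; end t=479 < t=566? ✓ → yes.
F: end t=326 < t=584? ✓; end t=326 < t=566? ✓ → yes.
J: end t=479 < t=584? ✓; end t=479 < t=566? ✓ → yes.
R: end t=610 < t=584? ✗; end t=610 < t=566? ✗ → no.
V: end t=834 < t=584? ✗; end t=834 < t=566? ✗ → no.
W: end t=716 < t=584? ✗; end t=716 < t=566? ✗ → no.
Z: end t=483 < t=584? ✓; end t=483 < t=566? ✓ → yes.
Result: A, D, F, J, Z.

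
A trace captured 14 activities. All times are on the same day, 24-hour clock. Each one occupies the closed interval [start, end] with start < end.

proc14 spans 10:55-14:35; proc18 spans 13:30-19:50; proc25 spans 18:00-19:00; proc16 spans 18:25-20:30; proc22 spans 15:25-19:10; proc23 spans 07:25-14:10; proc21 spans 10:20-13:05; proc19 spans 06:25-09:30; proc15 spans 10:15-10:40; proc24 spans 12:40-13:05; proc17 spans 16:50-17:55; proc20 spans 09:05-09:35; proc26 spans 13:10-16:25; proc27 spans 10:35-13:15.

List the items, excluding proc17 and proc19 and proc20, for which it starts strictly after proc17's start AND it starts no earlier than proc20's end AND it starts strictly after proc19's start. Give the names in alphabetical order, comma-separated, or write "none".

proc16, proc25

Conditions: its start is strictly after proc17's start (X.start > 16:50) AND its start is no earlier than proc20's end (X.start >= 09:35) AND its start is strictly after proc19's start (X.start > 06:25).
proc14: start 10:55 > 16:50? ✗; start 10:55 >= 09:35? ✓; start 10:55 > 06:25? ✓ → no.
proc15: start 10:15 > 16:50? ✗; start 10:15 >= 09:35? ✓; start 10:15 > 06:25? ✓ → no.
proc16: start 18:25 > 16:50? ✓; start 18:25 >= 09:35? ✓; start 18:25 > 06:25? ✓ → yes.
proc18: start 13:30 > 16:50? ✗; start 13:30 >= 09:35? ✓; start 13:30 > 06:25? ✓ → no.
proc21: start 10:20 > 16:50? ✗; start 10:20 >= 09:35? ✓; start 10:20 > 06:25? ✓ → no.
proc22: start 15:25 > 16:50? ✗; start 15:25 >= 09:35? ✓; start 15:25 > 06:25? ✓ → no.
proc23: start 07:25 > 16:50? ✗; start 07:25 >= 09:35? ✗; start 07:25 > 06:25? ✓ → no.
proc24: start 12:40 > 16:50? ✗; start 12:40 >= 09:35? ✓; start 12:40 > 06:25? ✓ → no.
proc25: start 18:00 > 16:50? ✓; start 18:00 >= 09:35? ✓; start 18:00 > 06:25? ✓ → yes.
proc26: start 13:10 > 16:50? ✗; start 13:10 >= 09:35? ✓; start 13:10 > 06:25? ✓ → no.
proc27: start 10:35 > 16:50? ✗; start 10:35 >= 09:35? ✓; start 10:35 > 06:25? ✓ → no.
Result: proc16, proc25.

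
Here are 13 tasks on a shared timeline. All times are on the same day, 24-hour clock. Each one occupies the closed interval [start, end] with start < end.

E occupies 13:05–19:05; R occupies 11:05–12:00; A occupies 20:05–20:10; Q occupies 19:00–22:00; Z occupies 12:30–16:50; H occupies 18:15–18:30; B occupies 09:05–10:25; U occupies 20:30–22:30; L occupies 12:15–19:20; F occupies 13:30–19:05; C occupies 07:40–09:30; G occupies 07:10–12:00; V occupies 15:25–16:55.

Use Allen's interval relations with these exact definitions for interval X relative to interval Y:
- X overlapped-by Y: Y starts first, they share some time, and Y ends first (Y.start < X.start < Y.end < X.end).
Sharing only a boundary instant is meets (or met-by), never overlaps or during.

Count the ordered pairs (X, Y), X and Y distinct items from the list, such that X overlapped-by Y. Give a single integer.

Checking all 156 ordered pairs for relation 'overlapped-by'; matching pairs in alphabetical order:
(B, C): B overlapped-by C ✓
(E, Z): E overlapped-by Z ✓
(F, Z): F overlapped-by Z ✓
(Q, E): Q overlapped-by E ✓
(Q, F): Q overlapped-by F ✓
(Q, L): Q overlapped-by L ✓
(U, Q): U overlapped-by Q ✓
(V, Z): V overlapped-by Z ✓
Count: 8.

8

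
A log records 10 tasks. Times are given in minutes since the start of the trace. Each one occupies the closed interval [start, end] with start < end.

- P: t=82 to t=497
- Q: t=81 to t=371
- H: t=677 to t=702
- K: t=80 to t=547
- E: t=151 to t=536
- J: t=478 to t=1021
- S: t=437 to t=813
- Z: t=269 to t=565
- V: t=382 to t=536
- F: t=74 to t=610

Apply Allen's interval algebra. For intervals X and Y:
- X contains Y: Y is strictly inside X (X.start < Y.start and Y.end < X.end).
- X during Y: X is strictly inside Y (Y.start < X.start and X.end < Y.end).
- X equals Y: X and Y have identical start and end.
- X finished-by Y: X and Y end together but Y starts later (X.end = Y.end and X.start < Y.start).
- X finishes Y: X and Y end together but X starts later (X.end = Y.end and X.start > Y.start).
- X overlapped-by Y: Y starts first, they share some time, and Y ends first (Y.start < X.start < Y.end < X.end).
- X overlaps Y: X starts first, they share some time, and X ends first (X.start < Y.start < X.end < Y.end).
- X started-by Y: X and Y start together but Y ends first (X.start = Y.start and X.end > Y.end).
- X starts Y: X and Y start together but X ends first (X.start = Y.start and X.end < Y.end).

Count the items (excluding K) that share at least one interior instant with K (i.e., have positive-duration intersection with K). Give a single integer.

Target K = [t=80, t=547].
E [t=151, t=536] → during → counts.
F [t=74, t=610] → contains → counts.
H [t=677, t=702] → after → no.
J [t=478, t=1021] → overlapped-by → counts.
P [t=82, t=497] → during → counts.
Q [t=81, t=371] → during → counts.
S [t=437, t=813] → overlapped-by → counts.
V [t=382, t=536] → during → counts.
Z [t=269, t=565] → overlapped-by → counts.
Total: 8.

8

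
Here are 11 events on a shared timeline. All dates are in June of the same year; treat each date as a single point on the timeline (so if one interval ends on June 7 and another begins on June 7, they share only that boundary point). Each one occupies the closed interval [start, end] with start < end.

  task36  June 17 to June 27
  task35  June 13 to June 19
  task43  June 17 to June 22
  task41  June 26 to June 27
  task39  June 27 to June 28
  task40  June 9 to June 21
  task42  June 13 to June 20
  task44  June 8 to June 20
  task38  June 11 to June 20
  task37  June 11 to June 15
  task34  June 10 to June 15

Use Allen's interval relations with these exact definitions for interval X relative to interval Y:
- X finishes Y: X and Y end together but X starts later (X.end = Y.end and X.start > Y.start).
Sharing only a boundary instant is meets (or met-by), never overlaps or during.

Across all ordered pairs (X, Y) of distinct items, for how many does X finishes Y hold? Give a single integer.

5

Checking all 110 ordered pairs for relation 'finishes'; matching pairs in alphabetical order:
(task37, task34): task37 finishes task34 ✓
(task38, task44): task38 finishes task44 ✓
(task41, task36): task41 finishes task36 ✓
(task42, task38): task42 finishes task38 ✓
(task42, task44): task42 finishes task44 ✓
Count: 5.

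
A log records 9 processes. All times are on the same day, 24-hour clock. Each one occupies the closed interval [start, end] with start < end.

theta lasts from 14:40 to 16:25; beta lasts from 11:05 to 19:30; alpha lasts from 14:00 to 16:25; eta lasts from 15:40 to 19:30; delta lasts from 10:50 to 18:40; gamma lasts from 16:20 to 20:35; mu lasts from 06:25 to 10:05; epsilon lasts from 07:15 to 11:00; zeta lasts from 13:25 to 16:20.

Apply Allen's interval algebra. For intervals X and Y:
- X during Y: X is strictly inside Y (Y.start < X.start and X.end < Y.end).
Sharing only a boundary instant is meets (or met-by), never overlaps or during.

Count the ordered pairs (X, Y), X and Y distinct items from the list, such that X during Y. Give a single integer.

6

Checking all 72 ordered pairs for relation 'during'; matching pairs in alphabetical order:
(alpha, beta): alpha during beta ✓
(alpha, delta): alpha during delta ✓
(theta, beta): theta during beta ✓
(theta, delta): theta during delta ✓
(zeta, beta): zeta during beta ✓
(zeta, delta): zeta during delta ✓
Count: 6.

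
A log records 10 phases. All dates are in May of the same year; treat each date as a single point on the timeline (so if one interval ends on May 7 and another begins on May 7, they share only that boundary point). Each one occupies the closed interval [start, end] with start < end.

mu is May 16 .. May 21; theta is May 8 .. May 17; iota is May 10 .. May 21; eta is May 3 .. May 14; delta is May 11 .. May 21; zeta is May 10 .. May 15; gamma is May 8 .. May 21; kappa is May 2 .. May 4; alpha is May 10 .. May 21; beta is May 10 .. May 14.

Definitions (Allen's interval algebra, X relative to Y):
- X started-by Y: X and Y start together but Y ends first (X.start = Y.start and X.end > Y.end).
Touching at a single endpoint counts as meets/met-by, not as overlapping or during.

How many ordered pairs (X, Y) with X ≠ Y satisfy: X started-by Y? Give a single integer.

Checking all 90 ordered pairs for relation 'started-by'; matching pairs in alphabetical order:
(alpha, beta): alpha started-by beta ✓
(alpha, zeta): alpha started-by zeta ✓
(gamma, theta): gamma started-by theta ✓
(iota, beta): iota started-by beta ✓
(iota, zeta): iota started-by zeta ✓
(zeta, beta): zeta started-by beta ✓
Count: 6.

6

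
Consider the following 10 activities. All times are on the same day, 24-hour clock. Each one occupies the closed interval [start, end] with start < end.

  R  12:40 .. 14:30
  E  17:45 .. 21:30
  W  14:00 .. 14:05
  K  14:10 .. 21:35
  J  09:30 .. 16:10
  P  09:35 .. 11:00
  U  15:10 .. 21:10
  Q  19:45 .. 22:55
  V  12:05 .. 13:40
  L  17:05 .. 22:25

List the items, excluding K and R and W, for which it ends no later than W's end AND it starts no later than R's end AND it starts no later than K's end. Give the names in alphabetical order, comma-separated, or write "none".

Conditions: its end is no later than W's end (X.end <= 14:05) AND its start is no later than R's end (X.start <= 14:30) AND its start is no later than K's end (X.start <= 21:35).
E: end 21:30 <= 14:05? ✗; start 17:45 <= 14:30? ✗; start 17:45 <= 21:35? ✓ → no.
J: end 16:10 <= 14:05? ✗; start 09:30 <= 14:30? ✓; start 09:30 <= 21:35? ✓ → no.
L: end 22:25 <= 14:05? ✗; start 17:05 <= 14:30? ✗; start 17:05 <= 21:35? ✓ → no.
P: end 11:00 <= 14:05? ✓; start 09:35 <= 14:30? ✓; start 09:35 <= 21:35? ✓ → yes.
Q: end 22:55 <= 14:05? ✗; start 19:45 <= 14:30? ✗; start 19:45 <= 21:35? ✓ → no.
U: end 21:10 <= 14:05? ✗; start 15:10 <= 14:30? ✗; start 15:10 <= 21:35? ✓ → no.
V: end 13:40 <= 14:05? ✓; start 12:05 <= 14:30? ✓; start 12:05 <= 21:35? ✓ → yes.
Result: P, V.

P, V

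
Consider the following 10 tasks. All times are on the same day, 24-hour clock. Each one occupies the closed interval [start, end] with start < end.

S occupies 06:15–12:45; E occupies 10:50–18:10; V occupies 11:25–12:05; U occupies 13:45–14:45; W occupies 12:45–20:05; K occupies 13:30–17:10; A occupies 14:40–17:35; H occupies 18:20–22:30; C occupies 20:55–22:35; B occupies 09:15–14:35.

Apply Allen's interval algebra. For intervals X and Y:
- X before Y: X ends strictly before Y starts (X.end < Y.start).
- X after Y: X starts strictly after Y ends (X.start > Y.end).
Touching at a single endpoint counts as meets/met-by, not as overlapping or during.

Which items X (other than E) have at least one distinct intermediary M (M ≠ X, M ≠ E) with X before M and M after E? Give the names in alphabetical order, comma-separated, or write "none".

A, B, K, S, U, V, W

Target E = [10:50, 18:10].
Intermediaries M with M after E: C, H.
Via C — items with X before C: A, B, K, S, U, V, W.
Via H — items with X before H: A, B, K, S, U, V.
Union: A, B, K, S, U, V, W.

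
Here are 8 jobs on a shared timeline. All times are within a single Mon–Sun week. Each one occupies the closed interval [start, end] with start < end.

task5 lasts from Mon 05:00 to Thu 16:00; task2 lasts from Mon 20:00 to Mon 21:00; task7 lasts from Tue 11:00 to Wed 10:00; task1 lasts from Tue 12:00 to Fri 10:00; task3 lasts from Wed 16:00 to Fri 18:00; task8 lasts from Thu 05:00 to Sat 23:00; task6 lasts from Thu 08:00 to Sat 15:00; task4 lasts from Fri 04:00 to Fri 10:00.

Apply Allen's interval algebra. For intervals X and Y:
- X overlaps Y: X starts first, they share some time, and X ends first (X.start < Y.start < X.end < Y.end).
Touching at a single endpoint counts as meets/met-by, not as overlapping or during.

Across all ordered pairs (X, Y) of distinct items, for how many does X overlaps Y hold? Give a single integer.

10

Checking all 56 ordered pairs for relation 'overlaps'; matching pairs in alphabetical order:
(task1, task3): task1 overlaps task3 ✓
(task1, task6): task1 overlaps task6 ✓
(task1, task8): task1 overlaps task8 ✓
(task3, task6): task3 overlaps task6 ✓
(task3, task8): task3 overlaps task8 ✓
(task5, task1): task5 overlaps task1 ✓
(task5, task3): task5 overlaps task3 ✓
(task5, task6): task5 overlaps task6 ✓
(task5, task8): task5 overlaps task8 ✓
(task7, task1): task7 overlaps task1 ✓
Count: 10.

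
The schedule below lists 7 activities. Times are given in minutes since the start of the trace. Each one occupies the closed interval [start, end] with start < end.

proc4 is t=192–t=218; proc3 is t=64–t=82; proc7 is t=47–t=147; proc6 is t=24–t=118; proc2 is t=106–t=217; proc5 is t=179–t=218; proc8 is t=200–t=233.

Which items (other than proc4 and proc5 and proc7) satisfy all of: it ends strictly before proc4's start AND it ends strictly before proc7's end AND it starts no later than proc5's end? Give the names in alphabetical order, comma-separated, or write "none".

Conditions: its end is strictly before proc4's start (X.end < t=192) AND its end is strictly before proc7's end (X.end < t=147) AND its start is no later than proc5's end (X.start <= t=218).
proc2: end t=217 < t=192? ✗; end t=217 < t=147? ✗; start t=106 <= t=218? ✓ → no.
proc3: end t=82 < t=192? ✓; end t=82 < t=147? ✓; start t=64 <= t=218? ✓ → yes.
proc6: end t=118 < t=192? ✓; end t=118 < t=147? ✓; start t=24 <= t=218? ✓ → yes.
proc8: end t=233 < t=192? ✗; end t=233 < t=147? ✗; start t=200 <= t=218? ✓ → no.
Result: proc3, proc6.

proc3, proc6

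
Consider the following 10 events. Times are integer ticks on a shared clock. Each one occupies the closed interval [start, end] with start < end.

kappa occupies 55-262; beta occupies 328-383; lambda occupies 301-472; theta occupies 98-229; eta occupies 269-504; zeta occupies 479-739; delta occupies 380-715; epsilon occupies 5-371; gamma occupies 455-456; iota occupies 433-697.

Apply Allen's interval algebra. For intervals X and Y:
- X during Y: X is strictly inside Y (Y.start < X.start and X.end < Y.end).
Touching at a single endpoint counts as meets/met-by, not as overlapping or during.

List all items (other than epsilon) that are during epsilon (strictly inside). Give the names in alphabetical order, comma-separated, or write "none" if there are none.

Target epsilon = [5, 371].
beta [328, 383] → overlapped-by → no.
delta [380, 715] → after → no.
eta [269, 504] → overlapped-by → no.
gamma [455, 456] → after → no.
iota [433, 697] → after → no.
kappa [55, 262] → during → yes.
lambda [301, 472] → overlapped-by → no.
theta [98, 229] → during → yes.
zeta [479, 739] → after → no.
Result: kappa, theta.

kappa, theta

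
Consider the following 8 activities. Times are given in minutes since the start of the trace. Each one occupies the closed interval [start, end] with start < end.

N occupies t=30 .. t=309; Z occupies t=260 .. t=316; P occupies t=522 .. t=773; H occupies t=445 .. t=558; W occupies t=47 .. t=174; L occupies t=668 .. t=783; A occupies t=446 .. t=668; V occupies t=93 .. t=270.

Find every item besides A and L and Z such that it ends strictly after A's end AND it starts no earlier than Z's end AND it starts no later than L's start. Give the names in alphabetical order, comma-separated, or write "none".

P

Conditions: its end is strictly after A's end (X.end > t=668) AND its start is no earlier than Z's end (X.start >= t=316) AND its start is no later than L's start (X.start <= t=668).
H: end t=558 > t=668? ✗; start t=445 >= t=316? ✓; start t=445 <= t=668? ✓ → no.
N: end t=309 > t=668? ✗; start t=30 >= t=316? ✗; start t=30 <= t=668? ✓ → no.
P: end t=773 > t=668? ✓; start t=522 >= t=316? ✓; start t=522 <= t=668? ✓ → yes.
V: end t=270 > t=668? ✗; start t=93 >= t=316? ✗; start t=93 <= t=668? ✓ → no.
W: end t=174 > t=668? ✗; start t=47 >= t=316? ✗; start t=47 <= t=668? ✓ → no.
Result: P.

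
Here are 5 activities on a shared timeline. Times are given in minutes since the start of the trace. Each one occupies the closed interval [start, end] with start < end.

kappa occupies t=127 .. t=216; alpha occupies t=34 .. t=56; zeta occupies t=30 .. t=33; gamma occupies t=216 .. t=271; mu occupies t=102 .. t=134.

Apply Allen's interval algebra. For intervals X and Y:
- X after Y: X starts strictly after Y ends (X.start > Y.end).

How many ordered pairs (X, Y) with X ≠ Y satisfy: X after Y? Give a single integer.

Checking all 20 ordered pairs for relation 'after'; matching pairs in alphabetical order:
(alpha, zeta): alpha after zeta ✓
(gamma, alpha): gamma after alpha ✓
(gamma, mu): gamma after mu ✓
(gamma, zeta): gamma after zeta ✓
(kappa, alpha): kappa after alpha ✓
(kappa, zeta): kappa after zeta ✓
(mu, alpha): mu after alpha ✓
(mu, zeta): mu after zeta ✓
Count: 8.

8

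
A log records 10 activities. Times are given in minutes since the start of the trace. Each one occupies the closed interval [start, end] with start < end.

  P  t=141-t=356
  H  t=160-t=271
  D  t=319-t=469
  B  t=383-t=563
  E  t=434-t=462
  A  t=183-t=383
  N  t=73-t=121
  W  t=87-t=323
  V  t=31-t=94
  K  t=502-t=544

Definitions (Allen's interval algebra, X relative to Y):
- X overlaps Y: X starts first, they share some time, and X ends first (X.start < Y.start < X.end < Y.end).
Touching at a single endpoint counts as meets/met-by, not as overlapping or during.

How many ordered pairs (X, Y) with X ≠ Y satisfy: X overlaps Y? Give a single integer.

Checking all 90 ordered pairs for relation 'overlaps'; matching pairs in alphabetical order:
(A, D): A overlaps D ✓
(D, B): D overlaps B ✓
(H, A): H overlaps A ✓
(N, W): N overlaps W ✓
(P, A): P overlaps A ✓
(P, D): P overlaps D ✓
(V, N): V overlaps N ✓
(V, W): V overlaps W ✓
(W, A): W overlaps A ✓
(W, D): W overlaps D ✓
(W, P): W overlaps P ✓
Count: 11.

11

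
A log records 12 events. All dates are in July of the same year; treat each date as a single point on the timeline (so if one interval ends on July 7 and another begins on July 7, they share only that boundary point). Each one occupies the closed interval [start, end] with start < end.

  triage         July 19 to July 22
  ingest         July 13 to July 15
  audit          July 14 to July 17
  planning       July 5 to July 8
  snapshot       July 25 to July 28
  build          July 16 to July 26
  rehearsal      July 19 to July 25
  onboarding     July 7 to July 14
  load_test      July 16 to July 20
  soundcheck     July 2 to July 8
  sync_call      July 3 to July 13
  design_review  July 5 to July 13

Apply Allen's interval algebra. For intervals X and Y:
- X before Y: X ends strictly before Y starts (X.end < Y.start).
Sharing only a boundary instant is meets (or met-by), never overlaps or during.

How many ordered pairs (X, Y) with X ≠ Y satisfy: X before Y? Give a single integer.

41

Checking all 132 ordered pairs for relation 'before'; matching pairs in alphabetical order:
(audit, rehearsal): audit before rehearsal ✓
(audit, snapshot): audit before snapshot ✓
(audit, triage): audit before triage ✓
(design_review, audit): design_review before audit ✓
(design_review, build): design_review before build ✓
(design_review, load_test): design_review before load_test ✓
(design_review, rehearsal): design_review before rehearsal ✓
(design_review, snapshot): design_review before snapshot ✓
(design_review, triage): design_review before triage ✓
(ingest, build): ingest before build ✓
(ingest, load_test): ingest before load_test ✓
(ingest, rehearsal): ingest before rehearsal ✓
(ingest, snapshot): ingest before snapshot ✓
(ingest, triage): ingest before triage ✓
(load_test, snapshot): load_test before snapshot ✓
(onboarding, build): onboarding before build ✓
(onboarding, load_test): onboarding before load_test ✓
(onboarding, rehearsal): onboarding before rehearsal ✓
(onboarding, snapshot): onboarding before snapshot ✓
(onboarding, triage): onboarding before triage ✓
(planning, audit): planning before audit ✓
(planning, build): planning before build ✓
(planning, ingest): planning before ingest ✓
(planning, load_test): planning before load_test ✓
... plus 17 further pairs not listed.
Count: 41.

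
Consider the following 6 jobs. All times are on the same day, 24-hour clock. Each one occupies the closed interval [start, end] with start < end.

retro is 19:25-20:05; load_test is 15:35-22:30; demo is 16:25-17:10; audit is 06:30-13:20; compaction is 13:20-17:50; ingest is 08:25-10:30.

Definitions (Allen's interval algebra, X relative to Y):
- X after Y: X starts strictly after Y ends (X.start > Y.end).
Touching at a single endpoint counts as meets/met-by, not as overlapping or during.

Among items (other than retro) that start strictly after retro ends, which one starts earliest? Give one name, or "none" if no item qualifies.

none

Target retro = [19:25, 20:05].
audit [06:30, 13:20] → before → excluded.
compaction [13:20, 17:50] → before → excluded.
demo [16:25, 17:10] → before → excluded.
ingest [08:25, 10:30] → before → excluded.
load_test [15:35, 22:30] → contains → excluded.
No candidates → none.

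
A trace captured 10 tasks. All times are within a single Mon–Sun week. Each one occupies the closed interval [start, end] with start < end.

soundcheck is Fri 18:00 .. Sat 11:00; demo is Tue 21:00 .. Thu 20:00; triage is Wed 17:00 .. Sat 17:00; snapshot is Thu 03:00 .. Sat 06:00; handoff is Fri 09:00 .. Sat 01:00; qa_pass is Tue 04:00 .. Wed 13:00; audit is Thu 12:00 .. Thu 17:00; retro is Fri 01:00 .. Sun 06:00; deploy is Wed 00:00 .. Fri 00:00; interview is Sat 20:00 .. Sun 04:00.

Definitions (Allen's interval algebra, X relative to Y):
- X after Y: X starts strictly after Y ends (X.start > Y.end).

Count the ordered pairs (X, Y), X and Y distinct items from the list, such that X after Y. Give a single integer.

23

Checking all 90 ordered pairs for relation 'after'; matching pairs in alphabetical order:
(audit, qa_pass): audit after qa_pass ✓
(handoff, audit): handoff after audit ✓
(handoff, demo): handoff after demo ✓
(handoff, deploy): handoff after deploy ✓
(handoff, qa_pass): handoff after qa_pass ✓
(interview, audit): interview after audit ✓
(interview, demo): interview after demo ✓
(interview, deploy): interview after deploy ✓
(interview, handoff): interview after handoff ✓
(interview, qa_pass): interview after qa_pass ✓
(interview, snapshot): interview after snapshot ✓
(interview, soundcheck): interview after soundcheck ✓
(interview, triage): interview after triage ✓
(retro, audit): retro after audit ✓
(retro, demo): retro after demo ✓
(retro, deploy): retro after deploy ✓
(retro, qa_pass): retro after qa_pass ✓
(snapshot, qa_pass): snapshot after qa_pass ✓
(soundcheck, audit): soundcheck after audit ✓
(soundcheck, demo): soundcheck after demo ✓
(soundcheck, deploy): soundcheck after deploy ✓
(soundcheck, qa_pass): soundcheck after qa_pass ✓
(triage, qa_pass): triage after qa_pass ✓
Count: 23.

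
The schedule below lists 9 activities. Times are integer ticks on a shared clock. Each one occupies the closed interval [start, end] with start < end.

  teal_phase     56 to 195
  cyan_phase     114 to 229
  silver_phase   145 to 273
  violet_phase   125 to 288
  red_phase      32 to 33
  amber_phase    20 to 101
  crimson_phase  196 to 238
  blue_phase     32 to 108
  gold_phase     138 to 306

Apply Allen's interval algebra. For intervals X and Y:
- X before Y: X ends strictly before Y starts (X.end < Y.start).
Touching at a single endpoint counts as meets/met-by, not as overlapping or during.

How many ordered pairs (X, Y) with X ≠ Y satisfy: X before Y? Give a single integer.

Checking all 72 ordered pairs for relation 'before'; matching pairs in alphabetical order:
(amber_phase, crimson_phase): amber_phase before crimson_phase ✓
(amber_phase, cyan_phase): amber_phase before cyan_phase ✓
(amber_phase, gold_phase): amber_phase before gold_phase ✓
(amber_phase, silver_phase): amber_phase before silver_phase ✓
(amber_phase, violet_phase): amber_phase before violet_phase ✓
(blue_phase, crimson_phase): blue_phase before crimson_phase ✓
(blue_phase, cyan_phase): blue_phase before cyan_phase ✓
(blue_phase, gold_phase): blue_phase before gold_phase ✓
(blue_phase, silver_phase): blue_phase before silver_phase ✓
(blue_phase, violet_phase): blue_phase before violet_phase ✓
(red_phase, crimson_phase): red_phase before crimson_phase ✓
(red_phase, cyan_phase): red_phase before cyan_phase ✓
(red_phase, gold_phase): red_phase before gold_phase ✓
(red_phase, silver_phase): red_phase before silver_phase ✓
(red_phase, teal_phase): red_phase before teal_phase ✓
(red_phase, violet_phase): red_phase before violet_phase ✓
(teal_phase, crimson_phase): teal_phase before crimson_phase ✓
Count: 17.

17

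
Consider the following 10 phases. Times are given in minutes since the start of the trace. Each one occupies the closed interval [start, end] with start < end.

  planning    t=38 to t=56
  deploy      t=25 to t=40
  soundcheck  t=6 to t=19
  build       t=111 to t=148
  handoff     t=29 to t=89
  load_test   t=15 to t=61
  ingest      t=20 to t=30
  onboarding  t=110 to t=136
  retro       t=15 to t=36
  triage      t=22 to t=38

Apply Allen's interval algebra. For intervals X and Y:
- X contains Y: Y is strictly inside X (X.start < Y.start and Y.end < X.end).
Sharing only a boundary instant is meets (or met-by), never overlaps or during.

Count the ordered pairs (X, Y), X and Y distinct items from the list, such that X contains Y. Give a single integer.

Checking all 90 ordered pairs for relation 'contains'; matching pairs in alphabetical order:
(handoff, planning): handoff contains planning ✓
(load_test, deploy): load_test contains deploy ✓
(load_test, ingest): load_test contains ingest ✓
(load_test, planning): load_test contains planning ✓
(load_test, triage): load_test contains triage ✓
(retro, ingest): retro contains ingest ✓
Count: 6.

6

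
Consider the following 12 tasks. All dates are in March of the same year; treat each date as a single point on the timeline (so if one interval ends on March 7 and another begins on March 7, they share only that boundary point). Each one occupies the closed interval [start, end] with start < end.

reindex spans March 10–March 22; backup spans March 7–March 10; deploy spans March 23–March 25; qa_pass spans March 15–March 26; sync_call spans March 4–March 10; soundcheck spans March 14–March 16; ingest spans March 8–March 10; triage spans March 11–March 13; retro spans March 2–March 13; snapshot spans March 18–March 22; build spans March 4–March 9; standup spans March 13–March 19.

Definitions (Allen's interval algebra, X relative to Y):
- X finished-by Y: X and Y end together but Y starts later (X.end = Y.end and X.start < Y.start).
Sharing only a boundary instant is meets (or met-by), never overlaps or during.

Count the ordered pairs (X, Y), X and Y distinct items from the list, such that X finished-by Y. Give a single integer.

Checking all 132 ordered pairs for relation 'finished-by'; matching pairs in alphabetical order:
(backup, ingest): backup finished-by ingest ✓
(reindex, snapshot): reindex finished-by snapshot ✓
(retro, triage): retro finished-by triage ✓
(sync_call, backup): sync_call finished-by backup ✓
(sync_call, ingest): sync_call finished-by ingest ✓
Count: 5.

5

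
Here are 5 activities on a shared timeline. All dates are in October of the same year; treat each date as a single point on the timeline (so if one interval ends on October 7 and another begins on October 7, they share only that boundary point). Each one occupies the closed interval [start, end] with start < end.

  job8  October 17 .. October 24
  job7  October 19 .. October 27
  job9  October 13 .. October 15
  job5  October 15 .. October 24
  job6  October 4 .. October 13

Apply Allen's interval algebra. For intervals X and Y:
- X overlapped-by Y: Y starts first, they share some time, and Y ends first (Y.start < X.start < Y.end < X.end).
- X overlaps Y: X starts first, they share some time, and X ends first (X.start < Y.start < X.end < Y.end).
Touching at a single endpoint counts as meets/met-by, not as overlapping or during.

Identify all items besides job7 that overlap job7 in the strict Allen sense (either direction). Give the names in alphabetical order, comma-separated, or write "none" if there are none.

job5, job8

Target job7 = [October 19, October 27].
job5 [October 15, October 24] → overlaps → yes.
job6 [October 4, October 13] → before → no.
job8 [October 17, October 24] → overlaps → yes.
job9 [October 13, October 15] → before → no.
Result: job5, job8.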